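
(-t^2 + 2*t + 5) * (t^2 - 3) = -t^4 + 2*t^3 + 8*t^2 - 6*t - 15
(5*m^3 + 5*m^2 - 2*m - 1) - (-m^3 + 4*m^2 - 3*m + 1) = 6*m^3 + m^2 + m - 2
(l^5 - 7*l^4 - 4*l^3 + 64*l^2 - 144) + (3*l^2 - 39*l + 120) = l^5 - 7*l^4 - 4*l^3 + 67*l^2 - 39*l - 24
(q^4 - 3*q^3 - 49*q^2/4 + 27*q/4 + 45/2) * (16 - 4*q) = -4*q^5 + 28*q^4 + q^3 - 223*q^2 + 18*q + 360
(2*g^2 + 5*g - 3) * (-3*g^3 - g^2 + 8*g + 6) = -6*g^5 - 17*g^4 + 20*g^3 + 55*g^2 + 6*g - 18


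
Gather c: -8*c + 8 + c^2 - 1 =c^2 - 8*c + 7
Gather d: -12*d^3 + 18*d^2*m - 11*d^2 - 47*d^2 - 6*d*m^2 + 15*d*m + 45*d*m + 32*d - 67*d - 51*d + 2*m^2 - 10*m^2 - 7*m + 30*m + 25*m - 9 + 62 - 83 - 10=-12*d^3 + d^2*(18*m - 58) + d*(-6*m^2 + 60*m - 86) - 8*m^2 + 48*m - 40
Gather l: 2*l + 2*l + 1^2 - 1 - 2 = 4*l - 2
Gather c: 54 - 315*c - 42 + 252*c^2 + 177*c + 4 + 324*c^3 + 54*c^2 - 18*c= 324*c^3 + 306*c^2 - 156*c + 16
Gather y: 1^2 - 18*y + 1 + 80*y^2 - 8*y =80*y^2 - 26*y + 2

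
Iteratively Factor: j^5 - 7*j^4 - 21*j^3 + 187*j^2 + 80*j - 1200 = (j - 4)*(j^4 - 3*j^3 - 33*j^2 + 55*j + 300) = (j - 4)*(j + 4)*(j^3 - 7*j^2 - 5*j + 75) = (j - 5)*(j - 4)*(j + 4)*(j^2 - 2*j - 15) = (j - 5)*(j - 4)*(j + 3)*(j + 4)*(j - 5)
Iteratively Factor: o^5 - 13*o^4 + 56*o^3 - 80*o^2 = (o)*(o^4 - 13*o^3 + 56*o^2 - 80*o) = o*(o - 4)*(o^3 - 9*o^2 + 20*o) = o^2*(o - 4)*(o^2 - 9*o + 20) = o^2*(o - 5)*(o - 4)*(o - 4)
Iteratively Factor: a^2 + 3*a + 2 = (a + 2)*(a + 1)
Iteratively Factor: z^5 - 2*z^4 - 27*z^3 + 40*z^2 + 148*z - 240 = (z - 2)*(z^4 - 27*z^2 - 14*z + 120) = (z - 2)*(z + 4)*(z^3 - 4*z^2 - 11*z + 30) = (z - 5)*(z - 2)*(z + 4)*(z^2 + z - 6) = (z - 5)*(z - 2)*(z + 3)*(z + 4)*(z - 2)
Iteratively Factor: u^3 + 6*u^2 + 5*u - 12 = (u + 3)*(u^2 + 3*u - 4) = (u + 3)*(u + 4)*(u - 1)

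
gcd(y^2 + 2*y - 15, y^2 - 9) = y - 3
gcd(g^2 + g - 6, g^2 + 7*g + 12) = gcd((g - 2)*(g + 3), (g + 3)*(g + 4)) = g + 3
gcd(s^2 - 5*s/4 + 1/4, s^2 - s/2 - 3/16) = 1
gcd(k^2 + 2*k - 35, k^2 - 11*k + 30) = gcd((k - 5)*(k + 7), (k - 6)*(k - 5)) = k - 5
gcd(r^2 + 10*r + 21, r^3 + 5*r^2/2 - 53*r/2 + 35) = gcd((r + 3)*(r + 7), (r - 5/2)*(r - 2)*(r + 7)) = r + 7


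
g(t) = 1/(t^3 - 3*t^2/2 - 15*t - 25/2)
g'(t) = (-3*t^2 + 3*t + 15)/(t^3 - 3*t^2/2 - 15*t - 25/2)^2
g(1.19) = -0.03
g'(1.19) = 0.02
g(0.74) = -0.04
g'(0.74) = 0.03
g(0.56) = -0.05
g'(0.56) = 0.04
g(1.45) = -0.03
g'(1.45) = 0.01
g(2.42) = -0.02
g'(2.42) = 0.00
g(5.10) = 0.22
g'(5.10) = -2.22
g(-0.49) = -0.18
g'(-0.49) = 0.40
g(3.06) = -0.02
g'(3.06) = -0.00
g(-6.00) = -0.00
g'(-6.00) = 0.00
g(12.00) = 0.00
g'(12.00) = 0.00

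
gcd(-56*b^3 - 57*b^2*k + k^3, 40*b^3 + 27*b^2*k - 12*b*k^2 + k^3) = 8*b^2 + 7*b*k - k^2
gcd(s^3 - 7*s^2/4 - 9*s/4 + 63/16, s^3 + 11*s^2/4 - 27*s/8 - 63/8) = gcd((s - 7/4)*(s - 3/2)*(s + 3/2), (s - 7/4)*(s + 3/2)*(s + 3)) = s^2 - s/4 - 21/8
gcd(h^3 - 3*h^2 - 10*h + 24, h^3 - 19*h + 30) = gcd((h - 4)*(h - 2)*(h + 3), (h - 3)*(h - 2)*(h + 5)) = h - 2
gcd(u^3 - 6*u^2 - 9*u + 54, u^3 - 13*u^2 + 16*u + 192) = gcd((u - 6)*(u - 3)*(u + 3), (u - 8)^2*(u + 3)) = u + 3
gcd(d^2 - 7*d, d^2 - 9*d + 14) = d - 7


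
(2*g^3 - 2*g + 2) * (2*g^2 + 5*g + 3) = 4*g^5 + 10*g^4 + 2*g^3 - 6*g^2 + 4*g + 6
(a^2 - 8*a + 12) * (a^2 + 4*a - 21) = a^4 - 4*a^3 - 41*a^2 + 216*a - 252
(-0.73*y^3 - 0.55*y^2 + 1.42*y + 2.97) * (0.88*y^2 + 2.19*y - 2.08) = -0.6424*y^5 - 2.0827*y^4 + 1.5635*y^3 + 6.8674*y^2 + 3.5507*y - 6.1776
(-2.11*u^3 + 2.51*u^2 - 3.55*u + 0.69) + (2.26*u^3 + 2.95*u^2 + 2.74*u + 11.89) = 0.15*u^3 + 5.46*u^2 - 0.81*u + 12.58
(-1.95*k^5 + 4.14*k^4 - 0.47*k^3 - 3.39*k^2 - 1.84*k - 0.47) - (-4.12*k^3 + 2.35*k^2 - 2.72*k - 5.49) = -1.95*k^5 + 4.14*k^4 + 3.65*k^3 - 5.74*k^2 + 0.88*k + 5.02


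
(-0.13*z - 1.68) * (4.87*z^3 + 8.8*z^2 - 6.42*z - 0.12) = -0.6331*z^4 - 9.3256*z^3 - 13.9494*z^2 + 10.8012*z + 0.2016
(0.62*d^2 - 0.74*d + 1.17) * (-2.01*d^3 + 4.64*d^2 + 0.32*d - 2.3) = -1.2462*d^5 + 4.3642*d^4 - 5.5869*d^3 + 3.766*d^2 + 2.0764*d - 2.691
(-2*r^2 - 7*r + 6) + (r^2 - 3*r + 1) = -r^2 - 10*r + 7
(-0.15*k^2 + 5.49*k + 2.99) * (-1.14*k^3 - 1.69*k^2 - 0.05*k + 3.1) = 0.171*k^5 - 6.0051*k^4 - 12.6792*k^3 - 5.7926*k^2 + 16.8695*k + 9.269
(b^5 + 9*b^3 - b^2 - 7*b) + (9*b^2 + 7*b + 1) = b^5 + 9*b^3 + 8*b^2 + 1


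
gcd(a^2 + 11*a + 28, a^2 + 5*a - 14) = a + 7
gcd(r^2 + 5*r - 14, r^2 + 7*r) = r + 7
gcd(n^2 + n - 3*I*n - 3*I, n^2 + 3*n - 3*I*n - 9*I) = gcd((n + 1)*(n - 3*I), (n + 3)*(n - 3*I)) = n - 3*I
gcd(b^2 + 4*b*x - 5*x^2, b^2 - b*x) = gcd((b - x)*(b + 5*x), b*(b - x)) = -b + x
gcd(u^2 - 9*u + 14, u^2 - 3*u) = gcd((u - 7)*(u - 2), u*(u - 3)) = 1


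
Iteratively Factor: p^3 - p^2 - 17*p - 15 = (p - 5)*(p^2 + 4*p + 3) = (p - 5)*(p + 3)*(p + 1)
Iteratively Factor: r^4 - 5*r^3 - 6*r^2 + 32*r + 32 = (r - 4)*(r^3 - r^2 - 10*r - 8) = (r - 4)^2*(r^2 + 3*r + 2) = (r - 4)^2*(r + 1)*(r + 2)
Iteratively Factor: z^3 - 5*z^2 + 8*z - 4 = (z - 2)*(z^2 - 3*z + 2) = (z - 2)^2*(z - 1)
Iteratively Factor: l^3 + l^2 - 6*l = (l + 3)*(l^2 - 2*l) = (l - 2)*(l + 3)*(l)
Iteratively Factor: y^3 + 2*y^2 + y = (y + 1)*(y^2 + y) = y*(y + 1)*(y + 1)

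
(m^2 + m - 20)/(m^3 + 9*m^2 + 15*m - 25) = (m - 4)/(m^2 + 4*m - 5)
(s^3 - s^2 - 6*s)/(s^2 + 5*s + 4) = s*(s^2 - s - 6)/(s^2 + 5*s + 4)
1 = 1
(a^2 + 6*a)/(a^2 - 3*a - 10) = a*(a + 6)/(a^2 - 3*a - 10)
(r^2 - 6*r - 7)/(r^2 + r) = (r - 7)/r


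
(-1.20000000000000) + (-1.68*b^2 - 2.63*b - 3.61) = -1.68*b^2 - 2.63*b - 4.81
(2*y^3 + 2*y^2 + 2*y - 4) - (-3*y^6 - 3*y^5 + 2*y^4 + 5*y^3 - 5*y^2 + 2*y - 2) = 3*y^6 + 3*y^5 - 2*y^4 - 3*y^3 + 7*y^2 - 2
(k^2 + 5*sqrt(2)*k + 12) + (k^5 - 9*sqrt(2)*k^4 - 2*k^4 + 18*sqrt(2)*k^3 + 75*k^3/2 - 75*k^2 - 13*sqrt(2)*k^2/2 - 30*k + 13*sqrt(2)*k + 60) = k^5 - 9*sqrt(2)*k^4 - 2*k^4 + 18*sqrt(2)*k^3 + 75*k^3/2 - 74*k^2 - 13*sqrt(2)*k^2/2 - 30*k + 18*sqrt(2)*k + 72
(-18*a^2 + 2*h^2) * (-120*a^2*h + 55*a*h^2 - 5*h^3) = 2160*a^4*h - 990*a^3*h^2 - 150*a^2*h^3 + 110*a*h^4 - 10*h^5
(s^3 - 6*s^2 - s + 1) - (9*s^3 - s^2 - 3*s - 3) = -8*s^3 - 5*s^2 + 2*s + 4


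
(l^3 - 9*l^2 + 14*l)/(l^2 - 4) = l*(l - 7)/(l + 2)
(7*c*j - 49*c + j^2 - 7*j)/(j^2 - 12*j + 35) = (7*c + j)/(j - 5)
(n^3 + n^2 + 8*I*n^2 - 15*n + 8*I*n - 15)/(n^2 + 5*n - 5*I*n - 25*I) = (n^3 + n^2*(1 + 8*I) + n*(-15 + 8*I) - 15)/(n^2 + 5*n*(1 - I) - 25*I)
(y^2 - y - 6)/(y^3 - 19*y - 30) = (y - 3)/(y^2 - 2*y - 15)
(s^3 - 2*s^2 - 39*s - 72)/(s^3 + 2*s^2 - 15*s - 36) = (s - 8)/(s - 4)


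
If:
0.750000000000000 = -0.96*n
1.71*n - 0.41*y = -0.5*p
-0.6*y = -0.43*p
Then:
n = -0.78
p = 6.48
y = 4.64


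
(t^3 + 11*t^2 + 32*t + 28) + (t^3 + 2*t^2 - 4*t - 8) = 2*t^3 + 13*t^2 + 28*t + 20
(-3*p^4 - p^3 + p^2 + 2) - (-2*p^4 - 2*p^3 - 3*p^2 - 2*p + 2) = -p^4 + p^3 + 4*p^2 + 2*p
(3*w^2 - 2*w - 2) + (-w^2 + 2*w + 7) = 2*w^2 + 5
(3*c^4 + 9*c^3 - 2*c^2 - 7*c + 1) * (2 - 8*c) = -24*c^5 - 66*c^4 + 34*c^3 + 52*c^2 - 22*c + 2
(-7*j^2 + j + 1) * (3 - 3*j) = 21*j^3 - 24*j^2 + 3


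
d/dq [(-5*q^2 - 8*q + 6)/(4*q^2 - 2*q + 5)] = 14*(3*q^2 - 7*q - 2)/(16*q^4 - 16*q^3 + 44*q^2 - 20*q + 25)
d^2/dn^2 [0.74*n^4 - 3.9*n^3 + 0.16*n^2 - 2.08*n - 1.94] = 8.88*n^2 - 23.4*n + 0.32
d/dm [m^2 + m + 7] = 2*m + 1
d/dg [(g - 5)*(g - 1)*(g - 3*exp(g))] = -3*g^2*exp(g) + 3*g^2 + 12*g*exp(g) - 12*g + 3*exp(g) + 5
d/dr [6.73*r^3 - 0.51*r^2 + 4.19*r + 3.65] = 20.19*r^2 - 1.02*r + 4.19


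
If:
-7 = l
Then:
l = -7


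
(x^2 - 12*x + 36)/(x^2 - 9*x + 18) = (x - 6)/(x - 3)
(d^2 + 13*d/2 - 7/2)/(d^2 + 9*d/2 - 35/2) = (2*d - 1)/(2*d - 5)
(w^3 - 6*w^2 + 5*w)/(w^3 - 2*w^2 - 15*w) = (w - 1)/(w + 3)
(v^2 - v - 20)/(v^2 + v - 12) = (v - 5)/(v - 3)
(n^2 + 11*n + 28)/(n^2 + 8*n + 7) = (n + 4)/(n + 1)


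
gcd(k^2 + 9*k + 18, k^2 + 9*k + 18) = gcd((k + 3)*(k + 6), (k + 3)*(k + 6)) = k^2 + 9*k + 18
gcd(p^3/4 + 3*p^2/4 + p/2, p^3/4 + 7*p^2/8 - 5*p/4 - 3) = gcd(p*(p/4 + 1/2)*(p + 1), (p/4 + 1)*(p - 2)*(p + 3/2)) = 1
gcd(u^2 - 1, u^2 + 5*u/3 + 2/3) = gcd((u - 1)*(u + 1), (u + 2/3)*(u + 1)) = u + 1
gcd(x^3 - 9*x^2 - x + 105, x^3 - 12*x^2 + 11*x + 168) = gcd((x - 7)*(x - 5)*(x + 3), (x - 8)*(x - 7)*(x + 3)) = x^2 - 4*x - 21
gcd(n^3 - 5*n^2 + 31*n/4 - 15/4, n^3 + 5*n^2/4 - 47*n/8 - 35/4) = n - 5/2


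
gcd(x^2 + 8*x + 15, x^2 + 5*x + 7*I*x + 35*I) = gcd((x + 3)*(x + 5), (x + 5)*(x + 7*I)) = x + 5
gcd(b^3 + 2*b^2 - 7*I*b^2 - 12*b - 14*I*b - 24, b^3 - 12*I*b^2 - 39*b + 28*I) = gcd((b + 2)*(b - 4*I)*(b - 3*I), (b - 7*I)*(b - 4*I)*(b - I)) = b - 4*I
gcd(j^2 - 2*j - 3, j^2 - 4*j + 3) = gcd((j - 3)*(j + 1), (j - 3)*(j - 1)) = j - 3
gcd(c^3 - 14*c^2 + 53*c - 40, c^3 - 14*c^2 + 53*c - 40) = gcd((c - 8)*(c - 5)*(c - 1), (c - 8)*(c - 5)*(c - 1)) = c^3 - 14*c^2 + 53*c - 40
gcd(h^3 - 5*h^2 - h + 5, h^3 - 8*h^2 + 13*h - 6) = h - 1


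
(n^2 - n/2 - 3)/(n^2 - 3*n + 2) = (n + 3/2)/(n - 1)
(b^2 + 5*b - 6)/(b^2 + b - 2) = (b + 6)/(b + 2)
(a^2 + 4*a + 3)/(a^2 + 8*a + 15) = (a + 1)/(a + 5)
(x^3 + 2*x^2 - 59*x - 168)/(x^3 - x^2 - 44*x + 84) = (x^2 - 5*x - 24)/(x^2 - 8*x + 12)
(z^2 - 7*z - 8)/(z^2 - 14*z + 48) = (z + 1)/(z - 6)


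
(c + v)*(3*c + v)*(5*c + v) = 15*c^3 + 23*c^2*v + 9*c*v^2 + v^3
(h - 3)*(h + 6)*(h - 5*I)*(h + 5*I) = h^4 + 3*h^3 + 7*h^2 + 75*h - 450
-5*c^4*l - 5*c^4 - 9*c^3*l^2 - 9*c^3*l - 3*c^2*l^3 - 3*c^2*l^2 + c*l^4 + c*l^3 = (-5*c + l)*(c + l)^2*(c*l + c)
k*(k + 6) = k^2 + 6*k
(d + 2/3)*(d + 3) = d^2 + 11*d/3 + 2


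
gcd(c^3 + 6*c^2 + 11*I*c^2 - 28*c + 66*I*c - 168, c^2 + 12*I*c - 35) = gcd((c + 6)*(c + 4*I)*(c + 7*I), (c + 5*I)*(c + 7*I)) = c + 7*I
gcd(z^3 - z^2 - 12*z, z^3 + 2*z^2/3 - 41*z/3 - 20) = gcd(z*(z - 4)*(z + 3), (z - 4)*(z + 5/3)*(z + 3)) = z^2 - z - 12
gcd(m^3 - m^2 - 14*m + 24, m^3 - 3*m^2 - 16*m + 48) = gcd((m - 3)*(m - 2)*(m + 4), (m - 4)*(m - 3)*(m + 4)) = m^2 + m - 12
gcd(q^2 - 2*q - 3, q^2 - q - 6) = q - 3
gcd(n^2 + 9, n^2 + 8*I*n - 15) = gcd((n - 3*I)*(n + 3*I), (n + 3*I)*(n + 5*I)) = n + 3*I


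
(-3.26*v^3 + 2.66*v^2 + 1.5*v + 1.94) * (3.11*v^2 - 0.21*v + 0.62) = -10.1386*v^5 + 8.9572*v^4 + 2.0852*v^3 + 7.3676*v^2 + 0.5226*v + 1.2028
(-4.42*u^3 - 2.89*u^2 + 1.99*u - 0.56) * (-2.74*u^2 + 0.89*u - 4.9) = 12.1108*u^5 + 3.9848*u^4 + 13.6333*u^3 + 17.4665*u^2 - 10.2494*u + 2.744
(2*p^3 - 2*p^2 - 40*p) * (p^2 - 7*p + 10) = 2*p^5 - 16*p^4 - 6*p^3 + 260*p^2 - 400*p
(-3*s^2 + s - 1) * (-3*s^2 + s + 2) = 9*s^4 - 6*s^3 - 2*s^2 + s - 2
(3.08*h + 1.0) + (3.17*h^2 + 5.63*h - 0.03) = 3.17*h^2 + 8.71*h + 0.97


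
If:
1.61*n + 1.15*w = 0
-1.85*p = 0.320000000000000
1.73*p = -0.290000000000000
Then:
No Solution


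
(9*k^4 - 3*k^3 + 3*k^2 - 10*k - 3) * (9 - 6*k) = -54*k^5 + 99*k^4 - 45*k^3 + 87*k^2 - 72*k - 27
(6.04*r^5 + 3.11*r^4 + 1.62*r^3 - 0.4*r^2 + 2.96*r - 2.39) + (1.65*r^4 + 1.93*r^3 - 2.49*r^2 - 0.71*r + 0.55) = 6.04*r^5 + 4.76*r^4 + 3.55*r^3 - 2.89*r^2 + 2.25*r - 1.84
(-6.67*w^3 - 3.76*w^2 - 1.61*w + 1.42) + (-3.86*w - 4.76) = -6.67*w^3 - 3.76*w^2 - 5.47*w - 3.34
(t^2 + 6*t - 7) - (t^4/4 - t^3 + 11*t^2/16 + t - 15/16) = -t^4/4 + t^3 + 5*t^2/16 + 5*t - 97/16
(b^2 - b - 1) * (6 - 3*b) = -3*b^3 + 9*b^2 - 3*b - 6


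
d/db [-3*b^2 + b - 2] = 1 - 6*b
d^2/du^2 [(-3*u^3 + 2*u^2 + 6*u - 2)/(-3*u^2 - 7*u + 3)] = 2*(162*u^3 - 189*u^2 + 45*u - 28)/(27*u^6 + 189*u^5 + 360*u^4 - 35*u^3 - 360*u^2 + 189*u - 27)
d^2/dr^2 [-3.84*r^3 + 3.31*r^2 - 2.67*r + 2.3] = 6.62 - 23.04*r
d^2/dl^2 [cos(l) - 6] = -cos(l)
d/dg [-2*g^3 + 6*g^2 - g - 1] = -6*g^2 + 12*g - 1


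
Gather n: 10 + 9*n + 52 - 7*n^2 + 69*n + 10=-7*n^2 + 78*n + 72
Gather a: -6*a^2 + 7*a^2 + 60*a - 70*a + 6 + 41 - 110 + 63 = a^2 - 10*a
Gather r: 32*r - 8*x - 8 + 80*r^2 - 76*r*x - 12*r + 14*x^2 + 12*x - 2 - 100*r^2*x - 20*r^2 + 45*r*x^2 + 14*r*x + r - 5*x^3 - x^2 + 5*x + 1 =r^2*(60 - 100*x) + r*(45*x^2 - 62*x + 21) - 5*x^3 + 13*x^2 + 9*x - 9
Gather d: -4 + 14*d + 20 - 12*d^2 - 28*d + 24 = -12*d^2 - 14*d + 40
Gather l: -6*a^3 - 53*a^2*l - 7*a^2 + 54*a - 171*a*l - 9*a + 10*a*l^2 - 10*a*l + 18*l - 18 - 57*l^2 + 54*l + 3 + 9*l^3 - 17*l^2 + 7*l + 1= -6*a^3 - 7*a^2 + 45*a + 9*l^3 + l^2*(10*a - 74) + l*(-53*a^2 - 181*a + 79) - 14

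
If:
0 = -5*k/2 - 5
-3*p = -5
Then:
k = -2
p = 5/3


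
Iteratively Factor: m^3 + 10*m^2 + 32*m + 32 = (m + 4)*(m^2 + 6*m + 8) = (m + 2)*(m + 4)*(m + 4)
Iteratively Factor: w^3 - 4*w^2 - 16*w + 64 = (w - 4)*(w^2 - 16) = (w - 4)^2*(w + 4)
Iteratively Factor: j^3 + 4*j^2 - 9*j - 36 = (j + 4)*(j^2 - 9) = (j - 3)*(j + 4)*(j + 3)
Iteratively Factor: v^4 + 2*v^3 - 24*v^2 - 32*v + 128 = (v + 4)*(v^3 - 2*v^2 - 16*v + 32) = (v - 2)*(v + 4)*(v^2 - 16) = (v - 2)*(v + 4)^2*(v - 4)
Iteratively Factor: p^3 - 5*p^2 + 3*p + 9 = (p - 3)*(p^2 - 2*p - 3) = (p - 3)^2*(p + 1)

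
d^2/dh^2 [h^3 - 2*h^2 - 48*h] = 6*h - 4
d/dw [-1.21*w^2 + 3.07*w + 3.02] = 3.07 - 2.42*w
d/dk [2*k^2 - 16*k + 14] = 4*k - 16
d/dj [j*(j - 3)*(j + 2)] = 3*j^2 - 2*j - 6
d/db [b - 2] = 1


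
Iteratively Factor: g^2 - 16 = (g - 4)*(g + 4)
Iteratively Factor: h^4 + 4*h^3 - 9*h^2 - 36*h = (h - 3)*(h^3 + 7*h^2 + 12*h) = h*(h - 3)*(h^2 + 7*h + 12) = h*(h - 3)*(h + 4)*(h + 3)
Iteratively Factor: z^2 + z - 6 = (z - 2)*(z + 3)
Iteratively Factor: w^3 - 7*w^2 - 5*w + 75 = (w + 3)*(w^2 - 10*w + 25) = (w - 5)*(w + 3)*(w - 5)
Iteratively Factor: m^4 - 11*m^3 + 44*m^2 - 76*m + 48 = (m - 2)*(m^3 - 9*m^2 + 26*m - 24) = (m - 2)^2*(m^2 - 7*m + 12) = (m - 4)*(m - 2)^2*(m - 3)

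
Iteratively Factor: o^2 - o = (o)*(o - 1)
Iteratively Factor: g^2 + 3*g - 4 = (g + 4)*(g - 1)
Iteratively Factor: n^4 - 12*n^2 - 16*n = (n + 2)*(n^3 - 2*n^2 - 8*n) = (n - 4)*(n + 2)*(n^2 + 2*n) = n*(n - 4)*(n + 2)*(n + 2)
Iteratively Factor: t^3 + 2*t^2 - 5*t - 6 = (t + 1)*(t^2 + t - 6) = (t - 2)*(t + 1)*(t + 3)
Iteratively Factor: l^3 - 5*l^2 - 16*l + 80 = (l - 4)*(l^2 - l - 20) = (l - 5)*(l - 4)*(l + 4)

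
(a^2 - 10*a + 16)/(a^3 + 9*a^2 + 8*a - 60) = (a - 8)/(a^2 + 11*a + 30)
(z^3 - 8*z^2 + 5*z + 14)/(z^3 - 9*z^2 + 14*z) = (z + 1)/z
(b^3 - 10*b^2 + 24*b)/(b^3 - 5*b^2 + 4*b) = (b - 6)/(b - 1)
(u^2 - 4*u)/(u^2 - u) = (u - 4)/(u - 1)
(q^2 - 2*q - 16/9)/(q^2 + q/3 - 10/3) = (9*q^2 - 18*q - 16)/(3*(3*q^2 + q - 10))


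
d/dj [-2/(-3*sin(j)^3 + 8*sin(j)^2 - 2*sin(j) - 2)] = 2*(-9*sin(j)^2 + 16*sin(j) - 2)*cos(j)/(3*sin(j)^3 - 8*sin(j)^2 + 2*sin(j) + 2)^2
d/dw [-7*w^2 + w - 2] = 1 - 14*w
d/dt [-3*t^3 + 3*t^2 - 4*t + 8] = -9*t^2 + 6*t - 4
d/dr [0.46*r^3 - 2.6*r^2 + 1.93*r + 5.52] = 1.38*r^2 - 5.2*r + 1.93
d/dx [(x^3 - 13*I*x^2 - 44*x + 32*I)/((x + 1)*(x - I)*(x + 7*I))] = (x^2*(1 + 19*I) + x*(64 + 14*I) + 116 + 224*I)/(x^4 + x^3*(2 + 14*I) + x^2*(-48 + 28*I) + x*(-98 + 14*I) - 49)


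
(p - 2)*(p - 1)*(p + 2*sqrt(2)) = p^3 - 3*p^2 + 2*sqrt(2)*p^2 - 6*sqrt(2)*p + 2*p + 4*sqrt(2)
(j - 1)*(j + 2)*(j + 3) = j^3 + 4*j^2 + j - 6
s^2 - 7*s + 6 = (s - 6)*(s - 1)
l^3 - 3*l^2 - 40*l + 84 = (l - 7)*(l - 2)*(l + 6)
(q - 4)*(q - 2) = q^2 - 6*q + 8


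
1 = 1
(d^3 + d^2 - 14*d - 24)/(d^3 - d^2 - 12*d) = (d + 2)/d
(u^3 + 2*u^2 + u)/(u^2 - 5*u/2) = 2*(u^2 + 2*u + 1)/(2*u - 5)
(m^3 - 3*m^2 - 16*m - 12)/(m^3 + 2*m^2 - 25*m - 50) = (m^2 - 5*m - 6)/(m^2 - 25)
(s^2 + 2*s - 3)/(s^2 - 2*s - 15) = (s - 1)/(s - 5)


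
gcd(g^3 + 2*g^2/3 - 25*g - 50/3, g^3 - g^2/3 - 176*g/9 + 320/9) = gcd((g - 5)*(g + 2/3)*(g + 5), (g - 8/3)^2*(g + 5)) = g + 5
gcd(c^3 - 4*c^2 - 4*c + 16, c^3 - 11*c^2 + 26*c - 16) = c - 2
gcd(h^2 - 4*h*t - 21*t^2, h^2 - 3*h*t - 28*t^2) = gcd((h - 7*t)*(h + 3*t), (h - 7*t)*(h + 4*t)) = -h + 7*t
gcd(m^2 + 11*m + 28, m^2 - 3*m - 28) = m + 4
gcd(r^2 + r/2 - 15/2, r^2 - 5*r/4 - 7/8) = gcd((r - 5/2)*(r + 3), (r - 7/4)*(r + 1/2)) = 1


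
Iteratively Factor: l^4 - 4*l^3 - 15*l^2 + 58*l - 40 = (l + 4)*(l^3 - 8*l^2 + 17*l - 10) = (l - 1)*(l + 4)*(l^2 - 7*l + 10) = (l - 2)*(l - 1)*(l + 4)*(l - 5)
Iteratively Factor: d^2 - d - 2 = (d + 1)*(d - 2)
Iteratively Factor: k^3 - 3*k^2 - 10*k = (k + 2)*(k^2 - 5*k) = k*(k + 2)*(k - 5)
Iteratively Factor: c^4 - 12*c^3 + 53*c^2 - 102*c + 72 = (c - 3)*(c^3 - 9*c^2 + 26*c - 24) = (c - 3)^2*(c^2 - 6*c + 8) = (c - 4)*(c - 3)^2*(c - 2)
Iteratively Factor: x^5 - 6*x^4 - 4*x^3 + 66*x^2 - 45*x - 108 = (x - 4)*(x^4 - 2*x^3 - 12*x^2 + 18*x + 27) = (x - 4)*(x - 3)*(x^3 + x^2 - 9*x - 9) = (x - 4)*(x - 3)^2*(x^2 + 4*x + 3) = (x - 4)*(x - 3)^2*(x + 1)*(x + 3)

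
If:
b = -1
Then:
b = -1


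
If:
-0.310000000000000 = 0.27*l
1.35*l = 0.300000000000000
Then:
No Solution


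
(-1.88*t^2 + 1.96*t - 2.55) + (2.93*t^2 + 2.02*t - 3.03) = 1.05*t^2 + 3.98*t - 5.58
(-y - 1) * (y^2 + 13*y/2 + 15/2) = -y^3 - 15*y^2/2 - 14*y - 15/2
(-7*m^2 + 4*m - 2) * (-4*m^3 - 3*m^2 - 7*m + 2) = 28*m^5 + 5*m^4 + 45*m^3 - 36*m^2 + 22*m - 4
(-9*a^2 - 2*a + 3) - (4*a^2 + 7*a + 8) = -13*a^2 - 9*a - 5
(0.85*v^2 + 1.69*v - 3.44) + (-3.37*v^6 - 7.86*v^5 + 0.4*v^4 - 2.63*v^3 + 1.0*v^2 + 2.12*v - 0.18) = -3.37*v^6 - 7.86*v^5 + 0.4*v^4 - 2.63*v^3 + 1.85*v^2 + 3.81*v - 3.62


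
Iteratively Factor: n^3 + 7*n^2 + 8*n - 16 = (n + 4)*(n^2 + 3*n - 4) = (n - 1)*(n + 4)*(n + 4)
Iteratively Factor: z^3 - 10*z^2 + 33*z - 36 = (z - 3)*(z^2 - 7*z + 12) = (z - 4)*(z - 3)*(z - 3)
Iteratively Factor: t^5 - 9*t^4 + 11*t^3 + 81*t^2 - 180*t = (t)*(t^4 - 9*t^3 + 11*t^2 + 81*t - 180) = t*(t + 3)*(t^3 - 12*t^2 + 47*t - 60) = t*(t - 5)*(t + 3)*(t^2 - 7*t + 12) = t*(t - 5)*(t - 4)*(t + 3)*(t - 3)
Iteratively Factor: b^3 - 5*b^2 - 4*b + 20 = (b - 5)*(b^2 - 4) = (b - 5)*(b + 2)*(b - 2)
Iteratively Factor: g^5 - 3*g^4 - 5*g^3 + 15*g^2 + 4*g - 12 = (g + 2)*(g^4 - 5*g^3 + 5*g^2 + 5*g - 6) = (g - 3)*(g + 2)*(g^3 - 2*g^2 - g + 2) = (g - 3)*(g - 2)*(g + 2)*(g^2 - 1) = (g - 3)*(g - 2)*(g + 1)*(g + 2)*(g - 1)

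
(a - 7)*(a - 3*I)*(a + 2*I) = a^3 - 7*a^2 - I*a^2 + 6*a + 7*I*a - 42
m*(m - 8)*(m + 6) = m^3 - 2*m^2 - 48*m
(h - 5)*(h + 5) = h^2 - 25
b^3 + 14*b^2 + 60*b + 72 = (b + 2)*(b + 6)^2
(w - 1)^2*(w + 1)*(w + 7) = w^4 + 6*w^3 - 8*w^2 - 6*w + 7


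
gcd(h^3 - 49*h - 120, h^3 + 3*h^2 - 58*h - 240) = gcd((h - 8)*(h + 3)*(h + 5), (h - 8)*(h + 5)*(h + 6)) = h^2 - 3*h - 40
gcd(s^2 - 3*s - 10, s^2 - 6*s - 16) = s + 2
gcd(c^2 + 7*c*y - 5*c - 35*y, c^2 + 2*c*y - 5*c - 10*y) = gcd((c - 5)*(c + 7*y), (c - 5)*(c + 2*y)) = c - 5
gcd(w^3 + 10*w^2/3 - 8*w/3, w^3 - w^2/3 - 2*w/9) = w^2 - 2*w/3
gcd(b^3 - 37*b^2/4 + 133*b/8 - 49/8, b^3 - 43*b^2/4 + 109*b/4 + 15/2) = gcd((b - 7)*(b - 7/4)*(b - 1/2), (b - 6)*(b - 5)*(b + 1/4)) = 1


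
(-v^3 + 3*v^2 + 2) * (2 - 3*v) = 3*v^4 - 11*v^3 + 6*v^2 - 6*v + 4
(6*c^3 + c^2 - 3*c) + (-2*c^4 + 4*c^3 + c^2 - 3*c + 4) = -2*c^4 + 10*c^3 + 2*c^2 - 6*c + 4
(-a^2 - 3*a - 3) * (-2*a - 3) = 2*a^3 + 9*a^2 + 15*a + 9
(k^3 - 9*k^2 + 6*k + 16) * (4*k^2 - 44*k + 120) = 4*k^5 - 80*k^4 + 540*k^3 - 1280*k^2 + 16*k + 1920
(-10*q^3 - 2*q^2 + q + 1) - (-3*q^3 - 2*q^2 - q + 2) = -7*q^3 + 2*q - 1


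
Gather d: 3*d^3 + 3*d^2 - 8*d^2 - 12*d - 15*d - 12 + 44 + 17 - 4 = 3*d^3 - 5*d^2 - 27*d + 45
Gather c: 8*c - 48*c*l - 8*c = -48*c*l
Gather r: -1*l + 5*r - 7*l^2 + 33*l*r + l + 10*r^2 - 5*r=-7*l^2 + 33*l*r + 10*r^2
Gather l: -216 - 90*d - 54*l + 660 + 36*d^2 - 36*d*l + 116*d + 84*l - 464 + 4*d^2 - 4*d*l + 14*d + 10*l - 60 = 40*d^2 + 40*d + l*(40 - 40*d) - 80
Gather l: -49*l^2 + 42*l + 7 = -49*l^2 + 42*l + 7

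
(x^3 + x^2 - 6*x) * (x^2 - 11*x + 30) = x^5 - 10*x^4 + 13*x^3 + 96*x^2 - 180*x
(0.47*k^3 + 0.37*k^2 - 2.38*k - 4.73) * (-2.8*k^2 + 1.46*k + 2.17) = -1.316*k^5 - 0.3498*k^4 + 8.2241*k^3 + 10.5721*k^2 - 12.0704*k - 10.2641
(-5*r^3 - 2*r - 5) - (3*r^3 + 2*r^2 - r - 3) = -8*r^3 - 2*r^2 - r - 2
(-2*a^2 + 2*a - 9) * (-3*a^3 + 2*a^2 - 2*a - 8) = 6*a^5 - 10*a^4 + 35*a^3 - 6*a^2 + 2*a + 72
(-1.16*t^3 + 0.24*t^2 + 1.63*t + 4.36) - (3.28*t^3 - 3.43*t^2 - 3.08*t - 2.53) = -4.44*t^3 + 3.67*t^2 + 4.71*t + 6.89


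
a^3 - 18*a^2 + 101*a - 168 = (a - 8)*(a - 7)*(a - 3)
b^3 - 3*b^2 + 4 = (b - 2)^2*(b + 1)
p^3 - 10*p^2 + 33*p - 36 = (p - 4)*(p - 3)^2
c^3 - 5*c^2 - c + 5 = (c - 5)*(c - 1)*(c + 1)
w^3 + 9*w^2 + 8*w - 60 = (w - 2)*(w + 5)*(w + 6)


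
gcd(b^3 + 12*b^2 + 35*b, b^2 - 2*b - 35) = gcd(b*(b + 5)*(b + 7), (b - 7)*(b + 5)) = b + 5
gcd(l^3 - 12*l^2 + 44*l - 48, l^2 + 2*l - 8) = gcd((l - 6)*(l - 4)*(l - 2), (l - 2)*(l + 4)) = l - 2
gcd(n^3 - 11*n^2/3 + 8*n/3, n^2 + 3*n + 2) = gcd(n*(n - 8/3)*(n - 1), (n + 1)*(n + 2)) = 1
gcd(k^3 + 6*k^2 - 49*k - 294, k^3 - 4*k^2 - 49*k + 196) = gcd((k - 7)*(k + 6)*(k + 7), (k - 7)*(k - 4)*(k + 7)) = k^2 - 49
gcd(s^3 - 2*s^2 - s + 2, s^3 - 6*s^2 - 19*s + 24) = s - 1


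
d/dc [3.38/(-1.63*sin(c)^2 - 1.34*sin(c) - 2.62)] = (11.0188*sin(c) + 4.5292)*cos(c)/(1.63*sin(c)^2 + 1.34*sin(c) + 2.62)^2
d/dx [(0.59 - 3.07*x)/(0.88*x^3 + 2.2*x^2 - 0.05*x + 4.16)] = (5.4032*x^3 + 5.1964*x^2 - 2.596*x - 12.7417)/(0.7744*x^6 + 3.872*x^5 + 4.752*x^4 + 7.1016*x^3 + 18.3065*x^2 - 0.416*x + 17.3056)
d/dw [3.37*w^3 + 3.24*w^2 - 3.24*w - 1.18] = 10.11*w^2 + 6.48*w - 3.24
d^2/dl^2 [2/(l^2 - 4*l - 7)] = 4*(l^2 - 4*l - 4*(l - 2)^2 - 7)/(-l^2 + 4*l + 7)^3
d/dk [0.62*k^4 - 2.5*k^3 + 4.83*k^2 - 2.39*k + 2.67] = 2.48*k^3 - 7.5*k^2 + 9.66*k - 2.39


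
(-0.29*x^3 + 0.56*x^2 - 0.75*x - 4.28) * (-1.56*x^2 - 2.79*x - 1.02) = 0.4524*x^5 - 0.0645000000000002*x^4 - 0.0966000000000002*x^3 + 8.1981*x^2 + 12.7062*x + 4.3656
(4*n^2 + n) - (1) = 4*n^2 + n - 1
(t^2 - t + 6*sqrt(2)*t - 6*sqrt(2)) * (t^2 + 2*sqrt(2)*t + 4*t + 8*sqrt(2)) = t^4 + 3*t^3 + 8*sqrt(2)*t^3 + 20*t^2 + 24*sqrt(2)*t^2 - 32*sqrt(2)*t + 72*t - 96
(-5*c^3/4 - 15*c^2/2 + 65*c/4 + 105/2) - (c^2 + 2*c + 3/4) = -5*c^3/4 - 17*c^2/2 + 57*c/4 + 207/4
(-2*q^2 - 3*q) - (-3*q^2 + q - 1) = q^2 - 4*q + 1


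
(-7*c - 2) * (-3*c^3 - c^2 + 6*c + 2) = 21*c^4 + 13*c^3 - 40*c^2 - 26*c - 4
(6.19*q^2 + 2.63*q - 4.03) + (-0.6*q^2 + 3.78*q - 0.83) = 5.59*q^2 + 6.41*q - 4.86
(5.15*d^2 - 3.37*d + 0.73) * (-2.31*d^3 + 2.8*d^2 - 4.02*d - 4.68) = -11.8965*d^5 + 22.2047*d^4 - 31.8253*d^3 - 8.5106*d^2 + 12.837*d - 3.4164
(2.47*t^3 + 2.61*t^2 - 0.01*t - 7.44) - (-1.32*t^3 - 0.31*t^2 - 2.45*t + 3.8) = 3.79*t^3 + 2.92*t^2 + 2.44*t - 11.24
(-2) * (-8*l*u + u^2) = 16*l*u - 2*u^2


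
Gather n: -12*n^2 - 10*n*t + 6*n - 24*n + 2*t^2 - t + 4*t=-12*n^2 + n*(-10*t - 18) + 2*t^2 + 3*t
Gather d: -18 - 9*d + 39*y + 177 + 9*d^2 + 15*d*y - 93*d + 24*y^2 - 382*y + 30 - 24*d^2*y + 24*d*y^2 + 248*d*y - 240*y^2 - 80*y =d^2*(9 - 24*y) + d*(24*y^2 + 263*y - 102) - 216*y^2 - 423*y + 189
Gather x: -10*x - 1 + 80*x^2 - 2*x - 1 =80*x^2 - 12*x - 2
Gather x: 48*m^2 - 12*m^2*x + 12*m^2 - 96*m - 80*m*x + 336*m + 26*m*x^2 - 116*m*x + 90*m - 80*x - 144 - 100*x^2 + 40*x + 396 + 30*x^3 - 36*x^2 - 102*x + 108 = 60*m^2 + 330*m + 30*x^3 + x^2*(26*m - 136) + x*(-12*m^2 - 196*m - 142) + 360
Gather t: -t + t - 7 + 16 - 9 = 0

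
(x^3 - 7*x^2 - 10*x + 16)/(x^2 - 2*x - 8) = (x^2 - 9*x + 8)/(x - 4)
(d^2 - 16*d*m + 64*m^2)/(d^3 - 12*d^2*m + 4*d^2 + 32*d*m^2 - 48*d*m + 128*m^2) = (d - 8*m)/(d^2 - 4*d*m + 4*d - 16*m)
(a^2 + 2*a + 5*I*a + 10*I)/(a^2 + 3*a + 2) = (a + 5*I)/(a + 1)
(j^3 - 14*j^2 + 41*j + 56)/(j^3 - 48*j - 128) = (j^2 - 6*j - 7)/(j^2 + 8*j + 16)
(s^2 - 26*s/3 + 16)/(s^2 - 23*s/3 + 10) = (3*s - 8)/(3*s - 5)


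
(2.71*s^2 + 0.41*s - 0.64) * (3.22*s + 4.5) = 8.7262*s^3 + 13.5152*s^2 - 0.2158*s - 2.88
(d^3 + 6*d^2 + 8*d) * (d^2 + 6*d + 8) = d^5 + 12*d^4 + 52*d^3 + 96*d^2 + 64*d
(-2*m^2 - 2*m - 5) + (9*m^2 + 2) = 7*m^2 - 2*m - 3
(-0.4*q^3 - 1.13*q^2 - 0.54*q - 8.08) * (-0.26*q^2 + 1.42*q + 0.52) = 0.104*q^5 - 0.2742*q^4 - 1.6722*q^3 + 0.7464*q^2 - 11.7544*q - 4.2016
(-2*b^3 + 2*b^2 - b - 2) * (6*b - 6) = -12*b^4 + 24*b^3 - 18*b^2 - 6*b + 12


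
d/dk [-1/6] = 0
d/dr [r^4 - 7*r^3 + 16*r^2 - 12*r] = 4*r^3 - 21*r^2 + 32*r - 12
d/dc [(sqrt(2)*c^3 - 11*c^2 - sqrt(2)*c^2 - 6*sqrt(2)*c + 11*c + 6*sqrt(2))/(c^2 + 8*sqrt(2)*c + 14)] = (sqrt(2)*c^4 + 32*c^3 - 40*sqrt(2)*c^2 - 27*c^2 - 308*c - 40*sqrt(2)*c - 84*sqrt(2) + 58)/(c^4 + 16*sqrt(2)*c^3 + 156*c^2 + 224*sqrt(2)*c + 196)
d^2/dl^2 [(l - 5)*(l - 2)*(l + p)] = 6*l + 2*p - 14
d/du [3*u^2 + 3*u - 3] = 6*u + 3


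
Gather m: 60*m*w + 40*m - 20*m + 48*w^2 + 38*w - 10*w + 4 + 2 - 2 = m*(60*w + 20) + 48*w^2 + 28*w + 4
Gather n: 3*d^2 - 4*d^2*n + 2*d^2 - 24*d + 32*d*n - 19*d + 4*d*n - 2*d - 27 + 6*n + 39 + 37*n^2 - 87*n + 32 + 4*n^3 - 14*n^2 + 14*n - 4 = 5*d^2 - 45*d + 4*n^3 + 23*n^2 + n*(-4*d^2 + 36*d - 67) + 40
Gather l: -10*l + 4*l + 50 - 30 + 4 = 24 - 6*l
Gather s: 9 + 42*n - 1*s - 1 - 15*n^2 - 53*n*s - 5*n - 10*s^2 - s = -15*n^2 + 37*n - 10*s^2 + s*(-53*n - 2) + 8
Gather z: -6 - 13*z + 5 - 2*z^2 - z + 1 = -2*z^2 - 14*z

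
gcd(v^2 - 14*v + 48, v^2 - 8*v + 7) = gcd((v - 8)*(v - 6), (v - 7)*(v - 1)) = 1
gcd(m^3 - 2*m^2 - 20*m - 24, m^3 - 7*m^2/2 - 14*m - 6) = m^2 - 4*m - 12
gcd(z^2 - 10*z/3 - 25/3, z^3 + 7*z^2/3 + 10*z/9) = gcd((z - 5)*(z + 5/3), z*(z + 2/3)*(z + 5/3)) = z + 5/3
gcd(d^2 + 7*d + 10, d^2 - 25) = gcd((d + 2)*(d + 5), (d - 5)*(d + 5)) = d + 5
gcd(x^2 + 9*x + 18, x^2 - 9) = x + 3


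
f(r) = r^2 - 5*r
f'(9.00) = 13.00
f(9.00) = 36.00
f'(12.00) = 19.00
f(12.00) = 84.00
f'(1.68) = -1.64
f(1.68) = -5.58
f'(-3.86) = -12.72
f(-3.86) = 34.20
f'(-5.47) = -15.94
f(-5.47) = 57.27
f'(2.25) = -0.50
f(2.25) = -6.19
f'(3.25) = 1.50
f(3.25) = -5.69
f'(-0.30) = -5.60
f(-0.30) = 1.59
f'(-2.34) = -9.68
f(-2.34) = 17.18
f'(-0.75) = -6.50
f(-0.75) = 4.31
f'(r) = 2*r - 5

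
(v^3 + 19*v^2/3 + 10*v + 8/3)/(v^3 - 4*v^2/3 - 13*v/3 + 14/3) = (3*v^2 + 13*v + 4)/(3*v^2 - 10*v + 7)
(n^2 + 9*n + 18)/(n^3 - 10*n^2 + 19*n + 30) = (n^2 + 9*n + 18)/(n^3 - 10*n^2 + 19*n + 30)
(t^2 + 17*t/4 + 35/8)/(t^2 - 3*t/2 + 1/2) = (8*t^2 + 34*t + 35)/(4*(2*t^2 - 3*t + 1))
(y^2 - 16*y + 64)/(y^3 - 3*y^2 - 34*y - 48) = (y - 8)/(y^2 + 5*y + 6)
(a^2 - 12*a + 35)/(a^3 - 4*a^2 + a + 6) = (a^2 - 12*a + 35)/(a^3 - 4*a^2 + a + 6)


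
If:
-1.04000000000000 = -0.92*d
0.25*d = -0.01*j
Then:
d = 1.13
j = -28.26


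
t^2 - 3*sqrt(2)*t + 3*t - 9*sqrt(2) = (t + 3)*(t - 3*sqrt(2))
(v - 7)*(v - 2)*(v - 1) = v^3 - 10*v^2 + 23*v - 14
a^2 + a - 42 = (a - 6)*(a + 7)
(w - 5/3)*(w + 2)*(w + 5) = w^3 + 16*w^2/3 - 5*w/3 - 50/3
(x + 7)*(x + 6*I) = x^2 + 7*x + 6*I*x + 42*I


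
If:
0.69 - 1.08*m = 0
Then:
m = 0.64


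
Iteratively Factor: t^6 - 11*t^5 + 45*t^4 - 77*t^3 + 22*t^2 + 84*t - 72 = (t - 3)*(t^5 - 8*t^4 + 21*t^3 - 14*t^2 - 20*t + 24) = (t - 3)*(t - 2)*(t^4 - 6*t^3 + 9*t^2 + 4*t - 12) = (t - 3)*(t - 2)^2*(t^3 - 4*t^2 + t + 6) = (t - 3)*(t - 2)^2*(t + 1)*(t^2 - 5*t + 6) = (t - 3)*(t - 2)^3*(t + 1)*(t - 3)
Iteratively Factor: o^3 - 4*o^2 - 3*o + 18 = (o - 3)*(o^2 - o - 6) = (o - 3)^2*(o + 2)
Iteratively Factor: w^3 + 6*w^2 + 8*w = (w)*(w^2 + 6*w + 8) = w*(w + 2)*(w + 4)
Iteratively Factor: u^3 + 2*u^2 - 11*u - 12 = (u + 1)*(u^2 + u - 12) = (u + 1)*(u + 4)*(u - 3)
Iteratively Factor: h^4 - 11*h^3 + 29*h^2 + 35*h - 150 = (h - 5)*(h^3 - 6*h^2 - h + 30) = (h - 5)*(h - 3)*(h^2 - 3*h - 10) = (h - 5)^2*(h - 3)*(h + 2)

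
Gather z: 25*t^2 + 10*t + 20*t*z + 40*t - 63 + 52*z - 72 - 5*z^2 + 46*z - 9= 25*t^2 + 50*t - 5*z^2 + z*(20*t + 98) - 144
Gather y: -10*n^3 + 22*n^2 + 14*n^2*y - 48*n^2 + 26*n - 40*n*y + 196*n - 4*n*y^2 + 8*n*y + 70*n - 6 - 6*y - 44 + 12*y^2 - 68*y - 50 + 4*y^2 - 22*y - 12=-10*n^3 - 26*n^2 + 292*n + y^2*(16 - 4*n) + y*(14*n^2 - 32*n - 96) - 112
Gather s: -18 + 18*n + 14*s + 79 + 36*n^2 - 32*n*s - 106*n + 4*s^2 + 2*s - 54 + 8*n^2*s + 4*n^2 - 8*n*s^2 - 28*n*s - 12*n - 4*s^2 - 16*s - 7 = 40*n^2 - 8*n*s^2 - 100*n + s*(8*n^2 - 60*n)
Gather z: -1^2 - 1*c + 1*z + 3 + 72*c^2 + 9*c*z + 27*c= 72*c^2 + 26*c + z*(9*c + 1) + 2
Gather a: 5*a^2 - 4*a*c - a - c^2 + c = 5*a^2 + a*(-4*c - 1) - c^2 + c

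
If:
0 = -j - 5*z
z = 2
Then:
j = -10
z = 2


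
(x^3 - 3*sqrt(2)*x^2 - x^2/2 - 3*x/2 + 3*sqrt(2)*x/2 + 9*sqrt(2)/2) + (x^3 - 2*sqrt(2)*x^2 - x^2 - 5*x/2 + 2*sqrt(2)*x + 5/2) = 2*x^3 - 5*sqrt(2)*x^2 - 3*x^2/2 - 4*x + 7*sqrt(2)*x/2 + 5/2 + 9*sqrt(2)/2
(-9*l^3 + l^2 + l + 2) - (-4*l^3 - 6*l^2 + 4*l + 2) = -5*l^3 + 7*l^2 - 3*l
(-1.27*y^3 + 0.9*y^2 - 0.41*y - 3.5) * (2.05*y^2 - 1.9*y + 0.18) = -2.6035*y^5 + 4.258*y^4 - 2.7791*y^3 - 6.234*y^2 + 6.5762*y - 0.63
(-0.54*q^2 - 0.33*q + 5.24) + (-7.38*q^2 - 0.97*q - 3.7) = -7.92*q^2 - 1.3*q + 1.54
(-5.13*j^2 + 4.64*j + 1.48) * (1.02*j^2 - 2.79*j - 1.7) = -5.2326*j^4 + 19.0455*j^3 - 2.715*j^2 - 12.0172*j - 2.516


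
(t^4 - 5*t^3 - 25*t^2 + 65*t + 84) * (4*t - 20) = 4*t^5 - 40*t^4 + 760*t^2 - 964*t - 1680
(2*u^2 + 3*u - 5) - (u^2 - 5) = u^2 + 3*u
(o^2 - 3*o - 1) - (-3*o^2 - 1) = 4*o^2 - 3*o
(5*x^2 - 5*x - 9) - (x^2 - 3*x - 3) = 4*x^2 - 2*x - 6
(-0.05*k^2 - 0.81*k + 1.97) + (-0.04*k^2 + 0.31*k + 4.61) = -0.09*k^2 - 0.5*k + 6.58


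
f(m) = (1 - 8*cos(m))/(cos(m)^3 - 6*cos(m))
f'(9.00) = 0.16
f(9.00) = 1.76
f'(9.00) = 0.16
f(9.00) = 1.76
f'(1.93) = -1.08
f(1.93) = 1.85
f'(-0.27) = 0.20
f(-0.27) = 1.37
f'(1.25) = -1.70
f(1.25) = 0.82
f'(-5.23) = -0.77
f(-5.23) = 1.04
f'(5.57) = 0.44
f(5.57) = 1.23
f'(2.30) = 0.00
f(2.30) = 1.71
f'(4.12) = 0.19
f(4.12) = 1.72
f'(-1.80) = 3.02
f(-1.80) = 2.08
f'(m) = (1 - 8*cos(m))*(3*sin(m)*cos(m)^2 - 6*sin(m))/(cos(m)^3 - 6*cos(m))^2 + 8*sin(m)/(cos(m)^3 - 6*cos(m)) = (-16*cos(m)^3 + 3*cos(m)^2 - 6)*sin(m)/((sin(m)^2 + 5)^2*cos(m)^2)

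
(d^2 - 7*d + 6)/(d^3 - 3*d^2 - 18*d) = (d - 1)/(d*(d + 3))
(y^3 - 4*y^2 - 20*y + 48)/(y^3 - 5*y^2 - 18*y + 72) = (y - 2)/(y - 3)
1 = 1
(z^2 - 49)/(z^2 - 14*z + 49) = (z + 7)/(z - 7)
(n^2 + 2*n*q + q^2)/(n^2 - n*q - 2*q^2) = (-n - q)/(-n + 2*q)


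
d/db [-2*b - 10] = -2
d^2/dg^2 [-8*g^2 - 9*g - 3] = -16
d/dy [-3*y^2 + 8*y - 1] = 8 - 6*y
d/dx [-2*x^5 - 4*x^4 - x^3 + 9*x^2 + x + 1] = -10*x^4 - 16*x^3 - 3*x^2 + 18*x + 1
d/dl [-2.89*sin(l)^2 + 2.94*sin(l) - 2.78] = (2.94 - 5.78*sin(l))*cos(l)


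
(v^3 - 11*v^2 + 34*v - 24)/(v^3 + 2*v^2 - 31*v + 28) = (v - 6)/(v + 7)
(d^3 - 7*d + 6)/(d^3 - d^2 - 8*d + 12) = (d - 1)/(d - 2)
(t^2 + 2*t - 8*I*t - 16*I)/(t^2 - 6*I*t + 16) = (t + 2)/(t + 2*I)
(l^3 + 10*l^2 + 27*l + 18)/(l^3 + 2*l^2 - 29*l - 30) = (l + 3)/(l - 5)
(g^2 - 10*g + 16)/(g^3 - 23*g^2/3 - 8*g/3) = 3*(g - 2)/(g*(3*g + 1))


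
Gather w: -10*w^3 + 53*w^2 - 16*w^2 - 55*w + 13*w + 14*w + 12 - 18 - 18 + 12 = -10*w^3 + 37*w^2 - 28*w - 12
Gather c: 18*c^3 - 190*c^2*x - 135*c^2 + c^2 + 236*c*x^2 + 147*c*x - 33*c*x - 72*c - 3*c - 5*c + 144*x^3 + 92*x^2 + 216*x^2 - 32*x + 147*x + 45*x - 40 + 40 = 18*c^3 + c^2*(-190*x - 134) + c*(236*x^2 + 114*x - 80) + 144*x^3 + 308*x^2 + 160*x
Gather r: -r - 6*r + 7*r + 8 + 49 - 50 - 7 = 0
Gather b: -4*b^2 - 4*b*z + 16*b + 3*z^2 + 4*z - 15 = -4*b^2 + b*(16 - 4*z) + 3*z^2 + 4*z - 15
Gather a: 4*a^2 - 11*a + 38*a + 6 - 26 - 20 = 4*a^2 + 27*a - 40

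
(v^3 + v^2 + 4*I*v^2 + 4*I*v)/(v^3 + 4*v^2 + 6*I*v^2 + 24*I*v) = (v^2 + v*(1 + 4*I) + 4*I)/(v^2 + v*(4 + 6*I) + 24*I)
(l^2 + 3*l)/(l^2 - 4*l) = (l + 3)/(l - 4)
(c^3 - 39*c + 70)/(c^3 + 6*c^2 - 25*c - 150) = (c^2 + 5*c - 14)/(c^2 + 11*c + 30)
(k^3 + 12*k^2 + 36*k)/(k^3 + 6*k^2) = (k + 6)/k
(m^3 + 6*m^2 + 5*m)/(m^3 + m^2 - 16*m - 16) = m*(m + 5)/(m^2 - 16)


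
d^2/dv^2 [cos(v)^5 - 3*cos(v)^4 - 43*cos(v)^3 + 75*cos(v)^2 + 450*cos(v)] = -25*cos(v)^5 + 48*cos(v)^4 + 407*cos(v)^3 - 336*cos(v)^2 - 708*cos(v) + 150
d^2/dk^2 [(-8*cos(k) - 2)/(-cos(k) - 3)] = 22*(cos(k)^2 - 3*cos(k) - 2)/(cos(k) + 3)^3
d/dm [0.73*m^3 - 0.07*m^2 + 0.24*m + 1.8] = 2.19*m^2 - 0.14*m + 0.24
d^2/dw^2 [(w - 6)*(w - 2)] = 2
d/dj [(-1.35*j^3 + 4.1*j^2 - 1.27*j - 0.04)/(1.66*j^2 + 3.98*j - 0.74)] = (-2.241*j^4 - 10.746*j^3 + 21.4232*j^2 - 5.9352*j + 1.099)/(2.7556*j^4 + 13.2136*j^3 + 13.3836*j^2 - 5.8904*j + 0.5476)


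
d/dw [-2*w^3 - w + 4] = -6*w^2 - 1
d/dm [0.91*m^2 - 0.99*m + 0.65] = 1.82*m - 0.99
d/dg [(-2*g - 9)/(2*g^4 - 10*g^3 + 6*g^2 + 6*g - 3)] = 2*(6*g^4 + 16*g^3 - 129*g^2 + 54*g + 30)/(4*g^8 - 40*g^7 + 124*g^6 - 96*g^5 - 96*g^4 + 132*g^3 - 36*g + 9)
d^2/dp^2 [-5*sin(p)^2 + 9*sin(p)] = -9*sin(p) - 10*cos(2*p)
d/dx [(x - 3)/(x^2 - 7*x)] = (-x^2 + 6*x - 21)/(x^2*(x^2 - 14*x + 49))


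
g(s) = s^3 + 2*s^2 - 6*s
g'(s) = 3*s^2 + 4*s - 6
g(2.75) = 19.42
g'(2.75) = 27.69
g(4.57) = 109.79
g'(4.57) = 74.93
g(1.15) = -2.73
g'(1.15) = 2.57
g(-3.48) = 2.96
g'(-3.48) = 16.41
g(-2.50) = 11.88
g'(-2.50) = 2.75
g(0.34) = -1.77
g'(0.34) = -4.29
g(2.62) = 15.99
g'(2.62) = 25.07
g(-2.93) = 9.60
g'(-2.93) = 8.03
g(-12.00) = -1368.00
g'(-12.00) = 378.00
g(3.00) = 27.00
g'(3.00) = 33.00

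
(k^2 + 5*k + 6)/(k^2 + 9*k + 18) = (k + 2)/(k + 6)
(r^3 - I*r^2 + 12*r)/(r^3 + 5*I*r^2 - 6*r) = (r - 4*I)/(r + 2*I)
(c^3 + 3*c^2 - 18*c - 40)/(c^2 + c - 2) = (c^2 + c - 20)/(c - 1)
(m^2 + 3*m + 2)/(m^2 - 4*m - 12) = (m + 1)/(m - 6)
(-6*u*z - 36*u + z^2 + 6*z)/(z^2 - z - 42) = (-6*u + z)/(z - 7)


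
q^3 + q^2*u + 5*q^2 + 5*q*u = q*(q + 5)*(q + u)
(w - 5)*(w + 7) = w^2 + 2*w - 35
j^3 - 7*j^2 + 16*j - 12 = (j - 3)*(j - 2)^2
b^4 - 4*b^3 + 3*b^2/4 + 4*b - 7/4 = (b - 7/2)*(b - 1)*(b - 1/2)*(b + 1)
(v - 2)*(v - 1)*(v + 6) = v^3 + 3*v^2 - 16*v + 12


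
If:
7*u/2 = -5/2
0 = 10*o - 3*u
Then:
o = -3/14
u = -5/7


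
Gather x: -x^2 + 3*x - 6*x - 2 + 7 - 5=-x^2 - 3*x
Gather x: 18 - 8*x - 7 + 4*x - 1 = 10 - 4*x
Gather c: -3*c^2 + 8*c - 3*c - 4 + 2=-3*c^2 + 5*c - 2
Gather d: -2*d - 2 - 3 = -2*d - 5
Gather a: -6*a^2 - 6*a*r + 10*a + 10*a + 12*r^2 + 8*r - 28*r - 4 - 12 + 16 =-6*a^2 + a*(20 - 6*r) + 12*r^2 - 20*r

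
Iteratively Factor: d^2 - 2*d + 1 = (d - 1)*(d - 1)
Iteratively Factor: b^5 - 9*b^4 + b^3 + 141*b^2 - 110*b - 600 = (b + 3)*(b^4 - 12*b^3 + 37*b^2 + 30*b - 200) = (b + 2)*(b + 3)*(b^3 - 14*b^2 + 65*b - 100) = (b - 5)*(b + 2)*(b + 3)*(b^2 - 9*b + 20) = (b - 5)*(b - 4)*(b + 2)*(b + 3)*(b - 5)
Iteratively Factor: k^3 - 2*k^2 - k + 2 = (k - 1)*(k^2 - k - 2) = (k - 2)*(k - 1)*(k + 1)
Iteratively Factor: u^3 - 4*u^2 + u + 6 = (u + 1)*(u^2 - 5*u + 6) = (u - 2)*(u + 1)*(u - 3)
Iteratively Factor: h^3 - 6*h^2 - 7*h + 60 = (h - 4)*(h^2 - 2*h - 15) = (h - 4)*(h + 3)*(h - 5)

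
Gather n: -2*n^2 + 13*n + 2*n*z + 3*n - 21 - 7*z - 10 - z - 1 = -2*n^2 + n*(2*z + 16) - 8*z - 32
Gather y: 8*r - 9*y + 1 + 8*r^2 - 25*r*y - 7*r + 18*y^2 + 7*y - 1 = 8*r^2 + r + 18*y^2 + y*(-25*r - 2)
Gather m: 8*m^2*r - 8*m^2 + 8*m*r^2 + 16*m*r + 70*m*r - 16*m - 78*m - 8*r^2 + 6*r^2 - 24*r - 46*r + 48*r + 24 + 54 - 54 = m^2*(8*r - 8) + m*(8*r^2 + 86*r - 94) - 2*r^2 - 22*r + 24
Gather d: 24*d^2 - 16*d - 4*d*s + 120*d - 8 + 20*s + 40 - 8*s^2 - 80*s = 24*d^2 + d*(104 - 4*s) - 8*s^2 - 60*s + 32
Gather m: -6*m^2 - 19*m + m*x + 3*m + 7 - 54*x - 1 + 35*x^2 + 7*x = -6*m^2 + m*(x - 16) + 35*x^2 - 47*x + 6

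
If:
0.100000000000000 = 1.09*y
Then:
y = 0.09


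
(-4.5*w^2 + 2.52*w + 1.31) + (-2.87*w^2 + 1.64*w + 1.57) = -7.37*w^2 + 4.16*w + 2.88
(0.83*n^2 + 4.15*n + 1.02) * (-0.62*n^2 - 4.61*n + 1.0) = -0.5146*n^4 - 6.3993*n^3 - 18.9339*n^2 - 0.5522*n + 1.02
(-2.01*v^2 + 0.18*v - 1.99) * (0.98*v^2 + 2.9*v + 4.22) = -1.9698*v^4 - 5.6526*v^3 - 9.9104*v^2 - 5.0114*v - 8.3978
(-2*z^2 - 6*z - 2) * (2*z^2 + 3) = -4*z^4 - 12*z^3 - 10*z^2 - 18*z - 6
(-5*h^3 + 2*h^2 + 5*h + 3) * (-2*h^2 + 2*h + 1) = 10*h^5 - 14*h^4 - 11*h^3 + 6*h^2 + 11*h + 3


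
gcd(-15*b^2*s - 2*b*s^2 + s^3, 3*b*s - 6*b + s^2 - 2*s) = 3*b + s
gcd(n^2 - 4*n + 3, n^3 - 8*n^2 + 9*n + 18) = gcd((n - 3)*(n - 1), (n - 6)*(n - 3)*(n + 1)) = n - 3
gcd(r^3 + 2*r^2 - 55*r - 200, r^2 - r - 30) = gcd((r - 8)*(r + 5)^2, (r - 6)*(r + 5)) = r + 5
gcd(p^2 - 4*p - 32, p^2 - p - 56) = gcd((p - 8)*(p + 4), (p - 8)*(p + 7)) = p - 8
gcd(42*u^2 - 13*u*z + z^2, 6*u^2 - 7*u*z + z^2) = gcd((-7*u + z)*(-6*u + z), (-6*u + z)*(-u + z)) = -6*u + z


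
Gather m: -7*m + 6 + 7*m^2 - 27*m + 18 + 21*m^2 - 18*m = 28*m^2 - 52*m + 24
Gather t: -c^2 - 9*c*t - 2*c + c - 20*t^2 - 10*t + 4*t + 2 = -c^2 - c - 20*t^2 + t*(-9*c - 6) + 2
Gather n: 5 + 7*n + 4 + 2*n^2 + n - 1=2*n^2 + 8*n + 8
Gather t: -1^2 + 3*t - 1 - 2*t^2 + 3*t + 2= -2*t^2 + 6*t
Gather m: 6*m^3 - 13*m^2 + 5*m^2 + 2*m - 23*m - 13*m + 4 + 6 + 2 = 6*m^3 - 8*m^2 - 34*m + 12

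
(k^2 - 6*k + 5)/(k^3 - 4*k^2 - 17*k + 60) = (k - 1)/(k^2 + k - 12)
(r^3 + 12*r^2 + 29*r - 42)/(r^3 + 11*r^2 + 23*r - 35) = (r + 6)/(r + 5)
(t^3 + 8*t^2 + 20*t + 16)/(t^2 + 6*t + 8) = t + 2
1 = 1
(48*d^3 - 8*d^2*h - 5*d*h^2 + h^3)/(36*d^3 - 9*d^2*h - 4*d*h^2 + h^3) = (4*d - h)/(3*d - h)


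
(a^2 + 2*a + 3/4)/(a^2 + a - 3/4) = (2*a + 1)/(2*a - 1)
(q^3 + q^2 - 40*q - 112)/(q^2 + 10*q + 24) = (q^2 - 3*q - 28)/(q + 6)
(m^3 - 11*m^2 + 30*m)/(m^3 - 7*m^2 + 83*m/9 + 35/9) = 9*m*(m - 6)/(9*m^2 - 18*m - 7)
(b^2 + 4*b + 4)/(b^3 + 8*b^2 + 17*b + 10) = (b + 2)/(b^2 + 6*b + 5)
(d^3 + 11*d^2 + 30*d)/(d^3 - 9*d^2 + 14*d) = (d^2 + 11*d + 30)/(d^2 - 9*d + 14)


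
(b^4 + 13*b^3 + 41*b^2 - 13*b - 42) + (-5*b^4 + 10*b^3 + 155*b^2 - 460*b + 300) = -4*b^4 + 23*b^3 + 196*b^2 - 473*b + 258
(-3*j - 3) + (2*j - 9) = -j - 12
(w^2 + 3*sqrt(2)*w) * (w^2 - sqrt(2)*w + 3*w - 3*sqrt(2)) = w^4 + 2*sqrt(2)*w^3 + 3*w^3 - 6*w^2 + 6*sqrt(2)*w^2 - 18*w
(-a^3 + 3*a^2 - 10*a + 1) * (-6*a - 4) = 6*a^4 - 14*a^3 + 48*a^2 + 34*a - 4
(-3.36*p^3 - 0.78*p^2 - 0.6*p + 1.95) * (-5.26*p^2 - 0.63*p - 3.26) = 17.6736*p^5 + 6.2196*p^4 + 14.601*p^3 - 7.3362*p^2 + 0.7275*p - 6.357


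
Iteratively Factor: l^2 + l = (l)*(l + 1)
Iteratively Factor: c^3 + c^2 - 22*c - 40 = (c - 5)*(c^2 + 6*c + 8) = (c - 5)*(c + 4)*(c + 2)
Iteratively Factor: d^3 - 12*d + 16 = (d + 4)*(d^2 - 4*d + 4) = (d - 2)*(d + 4)*(d - 2)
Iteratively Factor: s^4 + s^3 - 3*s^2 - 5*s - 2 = (s - 2)*(s^3 + 3*s^2 + 3*s + 1) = (s - 2)*(s + 1)*(s^2 + 2*s + 1) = (s - 2)*(s + 1)^2*(s + 1)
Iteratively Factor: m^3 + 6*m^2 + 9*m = (m)*(m^2 + 6*m + 9) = m*(m + 3)*(m + 3)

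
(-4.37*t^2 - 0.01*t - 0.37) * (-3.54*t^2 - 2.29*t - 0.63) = 15.4698*t^4 + 10.0427*t^3 + 4.0858*t^2 + 0.8536*t + 0.2331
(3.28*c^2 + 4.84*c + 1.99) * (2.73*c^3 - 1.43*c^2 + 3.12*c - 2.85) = 8.9544*c^5 + 8.5228*c^4 + 8.7451*c^3 + 2.9071*c^2 - 7.5852*c - 5.6715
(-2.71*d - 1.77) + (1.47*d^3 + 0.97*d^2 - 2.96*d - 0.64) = 1.47*d^3 + 0.97*d^2 - 5.67*d - 2.41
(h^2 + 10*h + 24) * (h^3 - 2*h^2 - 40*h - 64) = h^5 + 8*h^4 - 36*h^3 - 512*h^2 - 1600*h - 1536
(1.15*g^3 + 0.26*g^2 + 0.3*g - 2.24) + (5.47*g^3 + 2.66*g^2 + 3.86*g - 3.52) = 6.62*g^3 + 2.92*g^2 + 4.16*g - 5.76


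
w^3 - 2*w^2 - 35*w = w*(w - 7)*(w + 5)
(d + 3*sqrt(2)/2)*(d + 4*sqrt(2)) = d^2 + 11*sqrt(2)*d/2 + 12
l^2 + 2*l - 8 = (l - 2)*(l + 4)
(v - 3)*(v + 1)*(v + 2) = v^3 - 7*v - 6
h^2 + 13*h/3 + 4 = (h + 4/3)*(h + 3)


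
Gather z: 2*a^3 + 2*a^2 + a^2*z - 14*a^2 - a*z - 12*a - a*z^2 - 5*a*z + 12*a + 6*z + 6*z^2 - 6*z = 2*a^3 - 12*a^2 + z^2*(6 - a) + z*(a^2 - 6*a)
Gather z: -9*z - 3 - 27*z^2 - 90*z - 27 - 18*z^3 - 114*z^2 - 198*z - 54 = -18*z^3 - 141*z^2 - 297*z - 84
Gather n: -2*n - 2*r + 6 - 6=-2*n - 2*r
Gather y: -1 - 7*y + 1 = -7*y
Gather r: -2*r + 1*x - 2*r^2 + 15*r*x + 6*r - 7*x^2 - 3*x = -2*r^2 + r*(15*x + 4) - 7*x^2 - 2*x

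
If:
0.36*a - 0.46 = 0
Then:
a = 1.28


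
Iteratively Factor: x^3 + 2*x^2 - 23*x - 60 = (x + 3)*(x^2 - x - 20) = (x + 3)*(x + 4)*(x - 5)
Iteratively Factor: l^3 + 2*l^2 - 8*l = (l + 4)*(l^2 - 2*l) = l*(l + 4)*(l - 2)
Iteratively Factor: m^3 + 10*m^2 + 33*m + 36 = (m + 3)*(m^2 + 7*m + 12) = (m + 3)*(m + 4)*(m + 3)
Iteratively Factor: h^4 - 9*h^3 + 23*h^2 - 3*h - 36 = (h - 3)*(h^3 - 6*h^2 + 5*h + 12) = (h - 3)^2*(h^2 - 3*h - 4) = (h - 3)^2*(h + 1)*(h - 4)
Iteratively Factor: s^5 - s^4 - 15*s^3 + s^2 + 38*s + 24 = (s - 4)*(s^4 + 3*s^3 - 3*s^2 - 11*s - 6) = (s - 4)*(s + 1)*(s^3 + 2*s^2 - 5*s - 6) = (s - 4)*(s + 1)^2*(s^2 + s - 6) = (s - 4)*(s + 1)^2*(s + 3)*(s - 2)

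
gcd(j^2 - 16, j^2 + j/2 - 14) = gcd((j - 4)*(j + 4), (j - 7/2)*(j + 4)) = j + 4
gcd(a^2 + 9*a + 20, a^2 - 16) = a + 4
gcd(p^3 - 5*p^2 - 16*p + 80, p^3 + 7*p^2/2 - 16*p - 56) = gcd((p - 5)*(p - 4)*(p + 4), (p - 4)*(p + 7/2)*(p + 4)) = p^2 - 16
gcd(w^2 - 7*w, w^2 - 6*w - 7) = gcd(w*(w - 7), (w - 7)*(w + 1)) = w - 7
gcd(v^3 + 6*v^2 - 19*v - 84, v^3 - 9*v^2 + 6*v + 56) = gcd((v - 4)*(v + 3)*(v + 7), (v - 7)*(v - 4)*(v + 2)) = v - 4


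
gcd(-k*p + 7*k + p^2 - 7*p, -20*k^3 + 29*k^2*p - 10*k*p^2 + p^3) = -k + p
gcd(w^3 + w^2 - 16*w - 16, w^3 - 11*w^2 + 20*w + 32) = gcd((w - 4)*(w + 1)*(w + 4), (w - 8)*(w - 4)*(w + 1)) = w^2 - 3*w - 4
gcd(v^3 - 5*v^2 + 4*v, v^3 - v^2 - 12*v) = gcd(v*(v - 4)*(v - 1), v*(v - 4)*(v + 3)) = v^2 - 4*v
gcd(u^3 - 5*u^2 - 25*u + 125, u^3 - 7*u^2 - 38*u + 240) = u - 5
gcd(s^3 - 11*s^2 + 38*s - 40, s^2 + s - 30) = s - 5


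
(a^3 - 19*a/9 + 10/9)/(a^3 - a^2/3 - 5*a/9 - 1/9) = (9*a^2 + 9*a - 10)/(9*a^2 + 6*a + 1)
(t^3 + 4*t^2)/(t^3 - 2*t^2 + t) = t*(t + 4)/(t^2 - 2*t + 1)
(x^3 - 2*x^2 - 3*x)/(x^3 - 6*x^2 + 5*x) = (x^2 - 2*x - 3)/(x^2 - 6*x + 5)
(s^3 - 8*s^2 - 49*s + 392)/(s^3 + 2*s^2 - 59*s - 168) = (s - 7)/(s + 3)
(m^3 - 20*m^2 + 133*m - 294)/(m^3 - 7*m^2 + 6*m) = (m^2 - 14*m + 49)/(m*(m - 1))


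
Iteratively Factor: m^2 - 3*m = (m - 3)*(m)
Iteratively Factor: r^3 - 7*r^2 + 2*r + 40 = (r - 4)*(r^2 - 3*r - 10) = (r - 5)*(r - 4)*(r + 2)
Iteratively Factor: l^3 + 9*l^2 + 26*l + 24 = (l + 3)*(l^2 + 6*l + 8) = (l + 2)*(l + 3)*(l + 4)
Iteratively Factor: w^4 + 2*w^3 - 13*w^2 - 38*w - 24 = (w + 3)*(w^3 - w^2 - 10*w - 8) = (w - 4)*(w + 3)*(w^2 + 3*w + 2) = (w - 4)*(w + 1)*(w + 3)*(w + 2)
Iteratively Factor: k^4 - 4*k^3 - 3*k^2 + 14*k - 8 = (k - 4)*(k^3 - 3*k + 2) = (k - 4)*(k - 1)*(k^2 + k - 2) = (k - 4)*(k - 1)*(k + 2)*(k - 1)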